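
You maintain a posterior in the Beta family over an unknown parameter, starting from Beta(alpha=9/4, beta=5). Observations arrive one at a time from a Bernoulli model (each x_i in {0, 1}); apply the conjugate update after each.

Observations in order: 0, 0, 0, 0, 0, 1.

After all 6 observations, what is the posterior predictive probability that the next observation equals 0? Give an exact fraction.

obs 1: x=0 → posterior Beta(9/4, 6)
obs 2: x=0 → posterior Beta(9/4, 7)
obs 3: x=0 → posterior Beta(9/4, 8)
obs 4: x=0 → posterior Beta(9/4, 9)
obs 5: x=0 → posterior Beta(9/4, 10)
obs 6: x=1 → posterior Beta(13/4, 10)

40/53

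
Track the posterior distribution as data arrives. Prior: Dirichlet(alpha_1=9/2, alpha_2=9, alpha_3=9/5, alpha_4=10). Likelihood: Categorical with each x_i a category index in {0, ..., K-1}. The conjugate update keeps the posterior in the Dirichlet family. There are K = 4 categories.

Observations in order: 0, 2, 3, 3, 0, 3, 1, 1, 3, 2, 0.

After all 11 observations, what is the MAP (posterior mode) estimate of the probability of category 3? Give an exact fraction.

130/323

obs 1: x=0 → posterior Dirichlet(11/2, 9, 9/5, 10)
obs 2: x=2 → posterior Dirichlet(11/2, 9, 14/5, 10)
obs 3: x=3 → posterior Dirichlet(11/2, 9, 14/5, 11)
obs 4: x=3 → posterior Dirichlet(11/2, 9, 14/5, 12)
obs 5: x=0 → posterior Dirichlet(13/2, 9, 14/5, 12)
obs 6: x=3 → posterior Dirichlet(13/2, 9, 14/5, 13)
obs 7: x=1 → posterior Dirichlet(13/2, 10, 14/5, 13)
obs 8: x=1 → posterior Dirichlet(13/2, 11, 14/5, 13)
obs 9: x=3 → posterior Dirichlet(13/2, 11, 14/5, 14)
obs 10: x=2 → posterior Dirichlet(13/2, 11, 19/5, 14)
obs 11: x=0 → posterior Dirichlet(15/2, 11, 19/5, 14)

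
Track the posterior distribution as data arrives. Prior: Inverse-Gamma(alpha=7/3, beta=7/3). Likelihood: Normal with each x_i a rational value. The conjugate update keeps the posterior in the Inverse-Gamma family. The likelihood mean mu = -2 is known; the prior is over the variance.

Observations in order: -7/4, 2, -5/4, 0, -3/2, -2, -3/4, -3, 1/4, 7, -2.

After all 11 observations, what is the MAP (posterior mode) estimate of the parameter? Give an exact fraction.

obs 1: x=-7/4 → posterior Inverse-Gamma(17/6, 227/96)
obs 2: x=2 → posterior Inverse-Gamma(10/3, 995/96)
obs 3: x=-5/4 → posterior Inverse-Gamma(23/6, 511/48)
obs 4: x=0 → posterior Inverse-Gamma(13/3, 607/48)
obs 5: x=-3/2 → posterior Inverse-Gamma(29/6, 613/48)
obs 6: x=-2 → posterior Inverse-Gamma(16/3, 613/48)
obs 7: x=-3/4 → posterior Inverse-Gamma(35/6, 1301/96)
obs 8: x=-3 → posterior Inverse-Gamma(19/3, 1349/96)
obs 9: x=1/4 → posterior Inverse-Gamma(41/6, 199/12)
obs 10: x=7 → posterior Inverse-Gamma(22/3, 685/12)
obs 11: x=-2 → posterior Inverse-Gamma(47/6, 685/12)

685/106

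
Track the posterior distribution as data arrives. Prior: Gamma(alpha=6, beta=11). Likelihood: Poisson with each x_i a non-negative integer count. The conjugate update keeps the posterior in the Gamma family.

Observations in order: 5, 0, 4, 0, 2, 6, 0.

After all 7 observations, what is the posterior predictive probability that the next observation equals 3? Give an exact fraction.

obs 1: x=5 → posterior Gamma(11, 12)
obs 2: x=0 → posterior Gamma(11, 13)
obs 3: x=4 → posterior Gamma(15, 14)
obs 4: x=0 → posterior Gamma(15, 15)
obs 5: x=2 → posterior Gamma(17, 16)
obs 6: x=6 → posterior Gamma(23, 17)
obs 7: x=0 → posterior Gamma(23, 18)

170999741312250434200633186713600/1768453418076865701195582595329481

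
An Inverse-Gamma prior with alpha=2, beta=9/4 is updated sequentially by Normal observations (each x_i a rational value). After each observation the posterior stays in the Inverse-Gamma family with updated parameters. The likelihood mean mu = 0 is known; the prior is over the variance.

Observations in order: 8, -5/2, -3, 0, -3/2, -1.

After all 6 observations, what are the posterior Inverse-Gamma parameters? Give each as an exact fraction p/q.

alpha=5, beta=87/2

obs 1: x=8 → posterior Inverse-Gamma(5/2, 137/4)
obs 2: x=-5/2 → posterior Inverse-Gamma(3, 299/8)
obs 3: x=-3 → posterior Inverse-Gamma(7/2, 335/8)
obs 4: x=0 → posterior Inverse-Gamma(4, 335/8)
obs 5: x=-3/2 → posterior Inverse-Gamma(9/2, 43)
obs 6: x=-1 → posterior Inverse-Gamma(5, 87/2)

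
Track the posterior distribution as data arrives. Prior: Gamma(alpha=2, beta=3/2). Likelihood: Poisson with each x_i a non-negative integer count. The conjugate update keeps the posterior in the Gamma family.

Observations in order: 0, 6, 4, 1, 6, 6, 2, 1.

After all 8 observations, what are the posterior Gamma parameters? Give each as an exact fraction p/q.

obs 1: x=0 → posterior Gamma(2, 5/2)
obs 2: x=6 → posterior Gamma(8, 7/2)
obs 3: x=4 → posterior Gamma(12, 9/2)
obs 4: x=1 → posterior Gamma(13, 11/2)
obs 5: x=6 → posterior Gamma(19, 13/2)
obs 6: x=6 → posterior Gamma(25, 15/2)
obs 7: x=2 → posterior Gamma(27, 17/2)
obs 8: x=1 → posterior Gamma(28, 19/2)

alpha=28, beta=19/2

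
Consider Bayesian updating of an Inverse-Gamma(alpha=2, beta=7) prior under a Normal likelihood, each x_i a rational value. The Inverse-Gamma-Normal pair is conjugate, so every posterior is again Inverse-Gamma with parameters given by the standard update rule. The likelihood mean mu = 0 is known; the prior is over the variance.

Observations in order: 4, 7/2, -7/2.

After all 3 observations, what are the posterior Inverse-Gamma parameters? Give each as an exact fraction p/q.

alpha=7/2, beta=109/4

obs 1: x=4 → posterior Inverse-Gamma(5/2, 15)
obs 2: x=7/2 → posterior Inverse-Gamma(3, 169/8)
obs 3: x=-7/2 → posterior Inverse-Gamma(7/2, 109/4)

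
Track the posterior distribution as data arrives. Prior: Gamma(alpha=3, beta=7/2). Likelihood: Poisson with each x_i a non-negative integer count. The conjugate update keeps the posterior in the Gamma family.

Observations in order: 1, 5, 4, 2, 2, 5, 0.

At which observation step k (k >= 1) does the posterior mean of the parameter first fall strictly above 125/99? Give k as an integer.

obs 1: x=1 → posterior Gamma(4, 9/2)
obs 2: x=5 → posterior Gamma(9, 11/2)
obs 3: x=4 → posterior Gamma(13, 13/2)
obs 4: x=2 → posterior Gamma(15, 15/2)
obs 5: x=2 → posterior Gamma(17, 17/2)
obs 6: x=5 → posterior Gamma(22, 19/2)
obs 7: x=0 → posterior Gamma(22, 21/2)

k = 2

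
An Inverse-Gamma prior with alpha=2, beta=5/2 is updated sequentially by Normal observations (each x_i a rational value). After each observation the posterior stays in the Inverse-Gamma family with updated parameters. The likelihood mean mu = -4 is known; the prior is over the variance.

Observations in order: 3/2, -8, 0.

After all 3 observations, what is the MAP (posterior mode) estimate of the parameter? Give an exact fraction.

269/36

obs 1: x=3/2 → posterior Inverse-Gamma(5/2, 141/8)
obs 2: x=-8 → posterior Inverse-Gamma(3, 205/8)
obs 3: x=0 → posterior Inverse-Gamma(7/2, 269/8)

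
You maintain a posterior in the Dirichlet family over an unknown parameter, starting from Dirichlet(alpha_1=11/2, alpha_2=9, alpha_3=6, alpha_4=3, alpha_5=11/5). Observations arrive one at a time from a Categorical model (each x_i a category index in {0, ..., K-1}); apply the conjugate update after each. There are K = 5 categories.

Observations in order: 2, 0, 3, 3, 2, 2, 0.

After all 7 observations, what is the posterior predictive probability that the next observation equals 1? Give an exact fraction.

obs 1: x=2 → posterior Dirichlet(11/2, 9, 7, 3, 11/5)
obs 2: x=0 → posterior Dirichlet(13/2, 9, 7, 3, 11/5)
obs 3: x=3 → posterior Dirichlet(13/2, 9, 7, 4, 11/5)
obs 4: x=3 → posterior Dirichlet(13/2, 9, 7, 5, 11/5)
obs 5: x=2 → posterior Dirichlet(13/2, 9, 8, 5, 11/5)
obs 6: x=2 → posterior Dirichlet(13/2, 9, 9, 5, 11/5)
obs 7: x=0 → posterior Dirichlet(15/2, 9, 9, 5, 11/5)

30/109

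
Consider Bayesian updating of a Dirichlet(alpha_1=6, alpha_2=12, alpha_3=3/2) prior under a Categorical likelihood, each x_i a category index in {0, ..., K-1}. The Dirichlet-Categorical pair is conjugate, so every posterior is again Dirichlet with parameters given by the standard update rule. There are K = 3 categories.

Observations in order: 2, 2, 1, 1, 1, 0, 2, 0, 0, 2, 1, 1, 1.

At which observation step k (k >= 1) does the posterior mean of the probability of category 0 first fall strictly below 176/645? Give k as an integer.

k = 3

obs 1: x=2 → posterior Dirichlet(6, 12, 5/2)
obs 2: x=2 → posterior Dirichlet(6, 12, 7/2)
obs 3: x=1 → posterior Dirichlet(6, 13, 7/2)
obs 4: x=1 → posterior Dirichlet(6, 14, 7/2)
obs 5: x=1 → posterior Dirichlet(6, 15, 7/2)
obs 6: x=0 → posterior Dirichlet(7, 15, 7/2)
obs 7: x=2 → posterior Dirichlet(7, 15, 9/2)
obs 8: x=0 → posterior Dirichlet(8, 15, 9/2)
obs 9: x=0 → posterior Dirichlet(9, 15, 9/2)
obs 10: x=2 → posterior Dirichlet(9, 15, 11/2)
obs 11: x=1 → posterior Dirichlet(9, 16, 11/2)
obs 12: x=1 → posterior Dirichlet(9, 17, 11/2)
obs 13: x=1 → posterior Dirichlet(9, 18, 11/2)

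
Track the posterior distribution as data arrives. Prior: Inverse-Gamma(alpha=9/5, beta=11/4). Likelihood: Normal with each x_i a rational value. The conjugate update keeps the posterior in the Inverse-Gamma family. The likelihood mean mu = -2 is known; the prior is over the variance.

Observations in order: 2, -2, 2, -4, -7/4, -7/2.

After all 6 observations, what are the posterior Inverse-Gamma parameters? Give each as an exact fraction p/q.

alpha=24/5, beta=701/32

obs 1: x=2 → posterior Inverse-Gamma(23/10, 43/4)
obs 2: x=-2 → posterior Inverse-Gamma(14/5, 43/4)
obs 3: x=2 → posterior Inverse-Gamma(33/10, 75/4)
obs 4: x=-4 → posterior Inverse-Gamma(19/5, 83/4)
obs 5: x=-7/4 → posterior Inverse-Gamma(43/10, 665/32)
obs 6: x=-7/2 → posterior Inverse-Gamma(24/5, 701/32)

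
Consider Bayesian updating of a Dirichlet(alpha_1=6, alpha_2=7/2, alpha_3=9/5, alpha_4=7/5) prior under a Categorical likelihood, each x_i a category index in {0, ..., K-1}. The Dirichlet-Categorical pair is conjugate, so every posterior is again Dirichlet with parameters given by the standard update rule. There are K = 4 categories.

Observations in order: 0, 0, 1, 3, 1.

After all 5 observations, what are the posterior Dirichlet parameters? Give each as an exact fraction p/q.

obs 1: x=0 → posterior Dirichlet(7, 7/2, 9/5, 7/5)
obs 2: x=0 → posterior Dirichlet(8, 7/2, 9/5, 7/5)
obs 3: x=1 → posterior Dirichlet(8, 9/2, 9/5, 7/5)
obs 4: x=3 → posterior Dirichlet(8, 9/2, 9/5, 12/5)
obs 5: x=1 → posterior Dirichlet(8, 11/2, 9/5, 12/5)

alpha_1=8, alpha_2=11/2, alpha_3=9/5, alpha_4=12/5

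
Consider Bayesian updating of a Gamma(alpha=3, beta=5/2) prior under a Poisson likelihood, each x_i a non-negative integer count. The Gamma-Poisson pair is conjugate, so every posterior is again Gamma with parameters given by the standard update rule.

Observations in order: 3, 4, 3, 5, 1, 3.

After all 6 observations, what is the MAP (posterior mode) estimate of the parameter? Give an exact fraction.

42/17

obs 1: x=3 → posterior Gamma(6, 7/2)
obs 2: x=4 → posterior Gamma(10, 9/2)
obs 3: x=3 → posterior Gamma(13, 11/2)
obs 4: x=5 → posterior Gamma(18, 13/2)
obs 5: x=1 → posterior Gamma(19, 15/2)
obs 6: x=3 → posterior Gamma(22, 17/2)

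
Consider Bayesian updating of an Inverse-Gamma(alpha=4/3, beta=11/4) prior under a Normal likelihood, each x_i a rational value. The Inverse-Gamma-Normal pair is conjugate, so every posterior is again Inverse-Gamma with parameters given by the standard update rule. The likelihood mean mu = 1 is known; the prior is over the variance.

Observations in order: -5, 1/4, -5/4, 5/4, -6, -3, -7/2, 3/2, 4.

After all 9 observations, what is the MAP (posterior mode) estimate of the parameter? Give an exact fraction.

6801/656

obs 1: x=-5 → posterior Inverse-Gamma(11/6, 83/4)
obs 2: x=1/4 → posterior Inverse-Gamma(7/3, 673/32)
obs 3: x=-5/4 → posterior Inverse-Gamma(17/6, 377/16)
obs 4: x=5/4 → posterior Inverse-Gamma(10/3, 755/32)
obs 5: x=-6 → posterior Inverse-Gamma(23/6, 1539/32)
obs 6: x=-3 → posterior Inverse-Gamma(13/3, 1795/32)
obs 7: x=-7/2 → posterior Inverse-Gamma(29/6, 2119/32)
obs 8: x=3/2 → posterior Inverse-Gamma(16/3, 2123/32)
obs 9: x=4 → posterior Inverse-Gamma(35/6, 2267/32)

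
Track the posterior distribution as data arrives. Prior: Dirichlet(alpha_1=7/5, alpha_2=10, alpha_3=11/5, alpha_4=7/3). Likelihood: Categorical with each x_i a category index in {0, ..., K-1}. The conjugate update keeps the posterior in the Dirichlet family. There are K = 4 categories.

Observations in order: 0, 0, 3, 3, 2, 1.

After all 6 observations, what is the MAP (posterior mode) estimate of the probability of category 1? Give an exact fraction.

obs 1: x=0 → posterior Dirichlet(12/5, 10, 11/5, 7/3)
obs 2: x=0 → posterior Dirichlet(17/5, 10, 11/5, 7/3)
obs 3: x=3 → posterior Dirichlet(17/5, 10, 11/5, 10/3)
obs 4: x=3 → posterior Dirichlet(17/5, 10, 11/5, 13/3)
obs 5: x=2 → posterior Dirichlet(17/5, 10, 16/5, 13/3)
obs 6: x=1 → posterior Dirichlet(17/5, 11, 16/5, 13/3)

150/269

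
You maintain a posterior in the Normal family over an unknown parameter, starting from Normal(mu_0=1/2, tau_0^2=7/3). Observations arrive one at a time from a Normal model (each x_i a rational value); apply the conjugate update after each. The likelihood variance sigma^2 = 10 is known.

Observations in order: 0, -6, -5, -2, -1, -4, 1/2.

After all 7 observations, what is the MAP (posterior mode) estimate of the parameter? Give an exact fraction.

-215/158

obs 1: x=0 → posterior Normal(15/37, 70/37)
obs 2: x=-6 → posterior Normal(-27/44, 35/22)
obs 3: x=-5 → posterior Normal(-62/51, 70/51)
obs 4: x=-2 → posterior Normal(-38/29, 35/29)
obs 5: x=-1 → posterior Normal(-83/65, 14/13)
obs 6: x=-4 → posterior Normal(-37/24, 35/36)
obs 7: x=1/2 → posterior Normal(-215/158, 70/79)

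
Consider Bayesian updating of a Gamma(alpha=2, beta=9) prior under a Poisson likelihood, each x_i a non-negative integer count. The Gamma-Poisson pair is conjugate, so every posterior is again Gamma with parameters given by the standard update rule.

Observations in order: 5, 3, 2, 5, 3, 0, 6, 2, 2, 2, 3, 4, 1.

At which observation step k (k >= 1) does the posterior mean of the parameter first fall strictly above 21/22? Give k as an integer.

k = 3

obs 1: x=5 → posterior Gamma(7, 10)
obs 2: x=3 → posterior Gamma(10, 11)
obs 3: x=2 → posterior Gamma(12, 12)
obs 4: x=5 → posterior Gamma(17, 13)
obs 5: x=3 → posterior Gamma(20, 14)
obs 6: x=0 → posterior Gamma(20, 15)
obs 7: x=6 → posterior Gamma(26, 16)
obs 8: x=2 → posterior Gamma(28, 17)
obs 9: x=2 → posterior Gamma(30, 18)
obs 10: x=2 → posterior Gamma(32, 19)
obs 11: x=3 → posterior Gamma(35, 20)
obs 12: x=4 → posterior Gamma(39, 21)
obs 13: x=1 → posterior Gamma(40, 22)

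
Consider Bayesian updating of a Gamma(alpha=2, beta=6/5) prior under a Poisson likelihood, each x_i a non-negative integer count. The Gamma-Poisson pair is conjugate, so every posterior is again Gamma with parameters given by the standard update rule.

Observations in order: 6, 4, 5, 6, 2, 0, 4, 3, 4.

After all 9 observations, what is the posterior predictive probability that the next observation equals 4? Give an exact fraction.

1525975439180550818768161024844615378440766515013717537855268568156875/8462936461124963548318873630777057806710530386841423704984313529368576

obs 1: x=6 → posterior Gamma(8, 11/5)
obs 2: x=4 → posterior Gamma(12, 16/5)
obs 3: x=5 → posterior Gamma(17, 21/5)
obs 4: x=6 → posterior Gamma(23, 26/5)
obs 5: x=2 → posterior Gamma(25, 31/5)
obs 6: x=0 → posterior Gamma(25, 36/5)
obs 7: x=4 → posterior Gamma(29, 41/5)
obs 8: x=3 → posterior Gamma(32, 46/5)
obs 9: x=4 → posterior Gamma(36, 51/5)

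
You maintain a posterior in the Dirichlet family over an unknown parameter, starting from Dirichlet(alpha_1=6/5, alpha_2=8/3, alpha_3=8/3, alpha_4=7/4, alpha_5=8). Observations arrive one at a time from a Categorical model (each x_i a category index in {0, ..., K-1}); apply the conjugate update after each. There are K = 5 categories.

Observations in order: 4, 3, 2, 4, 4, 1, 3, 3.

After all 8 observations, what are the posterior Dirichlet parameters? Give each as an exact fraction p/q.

alpha_1=6/5, alpha_2=11/3, alpha_3=11/3, alpha_4=19/4, alpha_5=11

obs 1: x=4 → posterior Dirichlet(6/5, 8/3, 8/3, 7/4, 9)
obs 2: x=3 → posterior Dirichlet(6/5, 8/3, 8/3, 11/4, 9)
obs 3: x=2 → posterior Dirichlet(6/5, 8/3, 11/3, 11/4, 9)
obs 4: x=4 → posterior Dirichlet(6/5, 8/3, 11/3, 11/4, 10)
obs 5: x=4 → posterior Dirichlet(6/5, 8/3, 11/3, 11/4, 11)
obs 6: x=1 → posterior Dirichlet(6/5, 11/3, 11/3, 11/4, 11)
obs 7: x=3 → posterior Dirichlet(6/5, 11/3, 11/3, 15/4, 11)
obs 8: x=3 → posterior Dirichlet(6/5, 11/3, 11/3, 19/4, 11)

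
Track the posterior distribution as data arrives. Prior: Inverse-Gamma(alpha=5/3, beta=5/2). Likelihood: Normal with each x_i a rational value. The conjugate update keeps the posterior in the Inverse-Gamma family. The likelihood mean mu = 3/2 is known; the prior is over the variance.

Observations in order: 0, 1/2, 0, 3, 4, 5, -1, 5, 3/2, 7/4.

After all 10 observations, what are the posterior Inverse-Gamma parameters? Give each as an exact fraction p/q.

obs 1: x=0 → posterior Inverse-Gamma(13/6, 29/8)
obs 2: x=1/2 → posterior Inverse-Gamma(8/3, 33/8)
obs 3: x=0 → posterior Inverse-Gamma(19/6, 21/4)
obs 4: x=3 → posterior Inverse-Gamma(11/3, 51/8)
obs 5: x=4 → posterior Inverse-Gamma(25/6, 19/2)
obs 6: x=5 → posterior Inverse-Gamma(14/3, 125/8)
obs 7: x=-1 → posterior Inverse-Gamma(31/6, 75/4)
obs 8: x=5 → posterior Inverse-Gamma(17/3, 199/8)
obs 9: x=3/2 → posterior Inverse-Gamma(37/6, 199/8)
obs 10: x=7/4 → posterior Inverse-Gamma(20/3, 797/32)

alpha=20/3, beta=797/32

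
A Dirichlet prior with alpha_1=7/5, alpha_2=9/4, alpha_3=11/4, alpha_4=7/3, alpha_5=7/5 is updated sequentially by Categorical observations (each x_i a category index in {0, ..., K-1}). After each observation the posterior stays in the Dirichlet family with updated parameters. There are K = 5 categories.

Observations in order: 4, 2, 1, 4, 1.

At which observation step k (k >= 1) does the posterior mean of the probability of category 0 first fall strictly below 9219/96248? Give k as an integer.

k = 5

obs 1: x=4 → posterior Dirichlet(7/5, 9/4, 11/4, 7/3, 12/5)
obs 2: x=2 → posterior Dirichlet(7/5, 9/4, 15/4, 7/3, 12/5)
obs 3: x=1 → posterior Dirichlet(7/5, 13/4, 15/4, 7/3, 12/5)
obs 4: x=4 → posterior Dirichlet(7/5, 13/4, 15/4, 7/3, 17/5)
obs 5: x=1 → posterior Dirichlet(7/5, 17/4, 15/4, 7/3, 17/5)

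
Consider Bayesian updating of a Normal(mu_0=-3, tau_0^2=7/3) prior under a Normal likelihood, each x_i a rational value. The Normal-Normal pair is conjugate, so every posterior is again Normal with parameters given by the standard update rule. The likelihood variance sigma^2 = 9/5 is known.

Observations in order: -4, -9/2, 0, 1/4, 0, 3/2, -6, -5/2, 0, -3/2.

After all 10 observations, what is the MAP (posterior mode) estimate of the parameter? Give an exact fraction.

obs 1: x=-4 → posterior Normal(-221/62, 63/62)
obs 2: x=-9/2 → posterior Normal(-757/194, 63/97)
obs 3: x=0 → posterior Normal(-757/264, 21/44)
obs 4: x=1/4 → posterior Normal(-1479/668, 63/167)
obs 5: x=0 → posterior Normal(-1479/808, 63/202)
obs 6: x=3/2 → posterior Normal(-423/316, 21/79)
obs 7: x=-6 → posterior Normal(-2109/1088, 63/272)
obs 8: x=-5/2 → posterior Normal(-2459/1228, 63/307)
obs 9: x=0 → posterior Normal(-2459/1368, 7/38)
obs 10: x=-3/2 → posterior Normal(-2669/1508, 63/377)

-2669/1508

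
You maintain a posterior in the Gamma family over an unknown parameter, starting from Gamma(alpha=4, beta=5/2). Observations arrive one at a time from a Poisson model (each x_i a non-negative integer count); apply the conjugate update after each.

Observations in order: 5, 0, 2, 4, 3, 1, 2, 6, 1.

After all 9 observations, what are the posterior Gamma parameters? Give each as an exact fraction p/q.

alpha=28, beta=23/2

obs 1: x=5 → posterior Gamma(9, 7/2)
obs 2: x=0 → posterior Gamma(9, 9/2)
obs 3: x=2 → posterior Gamma(11, 11/2)
obs 4: x=4 → posterior Gamma(15, 13/2)
obs 5: x=3 → posterior Gamma(18, 15/2)
obs 6: x=1 → posterior Gamma(19, 17/2)
obs 7: x=2 → posterior Gamma(21, 19/2)
obs 8: x=6 → posterior Gamma(27, 21/2)
obs 9: x=1 → posterior Gamma(28, 23/2)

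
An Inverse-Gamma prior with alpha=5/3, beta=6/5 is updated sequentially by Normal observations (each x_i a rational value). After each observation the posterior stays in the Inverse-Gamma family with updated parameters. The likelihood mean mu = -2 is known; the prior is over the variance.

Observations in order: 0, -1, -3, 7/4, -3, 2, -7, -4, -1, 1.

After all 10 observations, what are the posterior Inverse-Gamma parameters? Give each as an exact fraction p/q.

alpha=20/3, beta=6277/160

obs 1: x=0 → posterior Inverse-Gamma(13/6, 16/5)
obs 2: x=-1 → posterior Inverse-Gamma(8/3, 37/10)
obs 3: x=-3 → posterior Inverse-Gamma(19/6, 21/5)
obs 4: x=7/4 → posterior Inverse-Gamma(11/3, 1797/160)
obs 5: x=-3 → posterior Inverse-Gamma(25/6, 1877/160)
obs 6: x=2 → posterior Inverse-Gamma(14/3, 3157/160)
obs 7: x=-7 → posterior Inverse-Gamma(31/6, 5157/160)
obs 8: x=-4 → posterior Inverse-Gamma(17/3, 5477/160)
obs 9: x=-1 → posterior Inverse-Gamma(37/6, 5557/160)
obs 10: x=1 → posterior Inverse-Gamma(20/3, 6277/160)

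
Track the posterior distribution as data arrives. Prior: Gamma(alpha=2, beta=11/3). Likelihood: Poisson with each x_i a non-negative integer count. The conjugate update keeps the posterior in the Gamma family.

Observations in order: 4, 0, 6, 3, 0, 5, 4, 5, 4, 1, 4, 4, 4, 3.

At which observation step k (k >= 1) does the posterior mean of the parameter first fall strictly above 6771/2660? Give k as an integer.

obs 1: x=4 → posterior Gamma(6, 14/3)
obs 2: x=0 → posterior Gamma(6, 17/3)
obs 3: x=6 → posterior Gamma(12, 20/3)
obs 4: x=3 → posterior Gamma(15, 23/3)
obs 5: x=0 → posterior Gamma(15, 26/3)
obs 6: x=5 → posterior Gamma(20, 29/3)
obs 7: x=4 → posterior Gamma(24, 32/3)
obs 8: x=5 → posterior Gamma(29, 35/3)
obs 9: x=4 → posterior Gamma(33, 38/3)
obs 10: x=1 → posterior Gamma(34, 41/3)
obs 11: x=4 → posterior Gamma(38, 44/3)
obs 12: x=4 → posterior Gamma(42, 47/3)
obs 13: x=4 → posterior Gamma(46, 50/3)
obs 14: x=3 → posterior Gamma(49, 53/3)

k = 9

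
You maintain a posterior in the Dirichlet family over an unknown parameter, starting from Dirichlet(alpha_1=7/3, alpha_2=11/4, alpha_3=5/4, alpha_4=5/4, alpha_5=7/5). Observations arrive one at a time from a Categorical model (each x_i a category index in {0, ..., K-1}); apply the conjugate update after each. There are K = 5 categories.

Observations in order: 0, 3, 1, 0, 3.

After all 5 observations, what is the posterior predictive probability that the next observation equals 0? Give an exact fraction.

260/839

obs 1: x=0 → posterior Dirichlet(10/3, 11/4, 5/4, 5/4, 7/5)
obs 2: x=3 → posterior Dirichlet(10/3, 11/4, 5/4, 9/4, 7/5)
obs 3: x=1 → posterior Dirichlet(10/3, 15/4, 5/4, 9/4, 7/5)
obs 4: x=0 → posterior Dirichlet(13/3, 15/4, 5/4, 9/4, 7/5)
obs 5: x=3 → posterior Dirichlet(13/3, 15/4, 5/4, 13/4, 7/5)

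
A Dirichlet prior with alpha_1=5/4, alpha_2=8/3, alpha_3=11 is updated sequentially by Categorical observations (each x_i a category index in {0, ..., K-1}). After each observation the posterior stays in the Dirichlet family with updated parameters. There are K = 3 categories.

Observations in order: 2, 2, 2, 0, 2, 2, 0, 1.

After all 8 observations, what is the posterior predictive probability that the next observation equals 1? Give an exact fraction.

obs 1: x=2 → posterior Dirichlet(5/4, 8/3, 12)
obs 2: x=2 → posterior Dirichlet(5/4, 8/3, 13)
obs 3: x=2 → posterior Dirichlet(5/4, 8/3, 14)
obs 4: x=0 → posterior Dirichlet(9/4, 8/3, 14)
obs 5: x=2 → posterior Dirichlet(9/4, 8/3, 15)
obs 6: x=2 → posterior Dirichlet(9/4, 8/3, 16)
obs 7: x=0 → posterior Dirichlet(13/4, 8/3, 16)
obs 8: x=1 → posterior Dirichlet(13/4, 11/3, 16)

4/25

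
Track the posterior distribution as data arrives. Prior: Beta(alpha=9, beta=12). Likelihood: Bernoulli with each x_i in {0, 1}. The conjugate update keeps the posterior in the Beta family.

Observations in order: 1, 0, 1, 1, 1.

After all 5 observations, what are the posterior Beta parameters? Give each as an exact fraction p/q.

obs 1: x=1 → posterior Beta(10, 12)
obs 2: x=0 → posterior Beta(10, 13)
obs 3: x=1 → posterior Beta(11, 13)
obs 4: x=1 → posterior Beta(12, 13)
obs 5: x=1 → posterior Beta(13, 13)

alpha=13, beta=13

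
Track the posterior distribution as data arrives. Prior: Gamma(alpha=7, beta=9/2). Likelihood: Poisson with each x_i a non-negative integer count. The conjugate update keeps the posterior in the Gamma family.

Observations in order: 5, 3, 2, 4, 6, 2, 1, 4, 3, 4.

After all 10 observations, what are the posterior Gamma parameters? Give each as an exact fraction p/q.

alpha=41, beta=29/2

obs 1: x=5 → posterior Gamma(12, 11/2)
obs 2: x=3 → posterior Gamma(15, 13/2)
obs 3: x=2 → posterior Gamma(17, 15/2)
obs 4: x=4 → posterior Gamma(21, 17/2)
obs 5: x=6 → posterior Gamma(27, 19/2)
obs 6: x=2 → posterior Gamma(29, 21/2)
obs 7: x=1 → posterior Gamma(30, 23/2)
obs 8: x=4 → posterior Gamma(34, 25/2)
obs 9: x=3 → posterior Gamma(37, 27/2)
obs 10: x=4 → posterior Gamma(41, 29/2)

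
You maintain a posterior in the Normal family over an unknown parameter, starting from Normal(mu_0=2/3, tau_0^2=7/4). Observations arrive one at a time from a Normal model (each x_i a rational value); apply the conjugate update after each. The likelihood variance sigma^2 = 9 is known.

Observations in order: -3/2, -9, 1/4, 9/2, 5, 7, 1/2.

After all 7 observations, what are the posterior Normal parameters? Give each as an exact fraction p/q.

obs 1: x=-3/2 → posterior Normal(27/86, 63/43)
obs 2: x=-9 → posterior Normal(-99/100, 63/50)
obs 3: x=1/4 → posterior Normal(-191/228, 21/19)
obs 4: x=9/2 → posterior Normal(-65/256, 63/64)
obs 5: x=5 → posterior Normal(75/284, 63/71)
obs 6: x=7 → posterior Normal(271/312, 21/26)
obs 7: x=1/2 → posterior Normal(57/68, 63/85)

mu_0=57/68, tau_0^2=63/85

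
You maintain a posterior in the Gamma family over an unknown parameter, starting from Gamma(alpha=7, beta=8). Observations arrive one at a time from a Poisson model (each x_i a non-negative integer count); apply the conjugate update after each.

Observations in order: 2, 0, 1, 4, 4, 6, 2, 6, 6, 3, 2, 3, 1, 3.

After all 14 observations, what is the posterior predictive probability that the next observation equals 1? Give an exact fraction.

660851751607125680901982212925035794214988025008330446706773799731200/2806206568815996453517295598842263495093850076703159313599472092894727

obs 1: x=2 → posterior Gamma(9, 9)
obs 2: x=0 → posterior Gamma(9, 10)
obs 3: x=1 → posterior Gamma(10, 11)
obs 4: x=4 → posterior Gamma(14, 12)
obs 5: x=4 → posterior Gamma(18, 13)
obs 6: x=6 → posterior Gamma(24, 14)
obs 7: x=2 → posterior Gamma(26, 15)
obs 8: x=6 → posterior Gamma(32, 16)
obs 9: x=6 → posterior Gamma(38, 17)
obs 10: x=3 → posterior Gamma(41, 18)
obs 11: x=2 → posterior Gamma(43, 19)
obs 12: x=3 → posterior Gamma(46, 20)
obs 13: x=1 → posterior Gamma(47, 21)
obs 14: x=3 → posterior Gamma(50, 22)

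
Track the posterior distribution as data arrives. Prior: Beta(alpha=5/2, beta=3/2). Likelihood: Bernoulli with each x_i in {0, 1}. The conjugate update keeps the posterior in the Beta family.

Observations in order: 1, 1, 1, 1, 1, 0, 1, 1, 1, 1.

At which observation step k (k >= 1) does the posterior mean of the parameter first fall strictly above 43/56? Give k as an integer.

obs 1: x=1 → posterior Beta(7/2, 3/2)
obs 2: x=1 → posterior Beta(9/2, 3/2)
obs 3: x=1 → posterior Beta(11/2, 3/2)
obs 4: x=1 → posterior Beta(13/2, 3/2)
obs 5: x=1 → posterior Beta(15/2, 3/2)
obs 6: x=0 → posterior Beta(15/2, 5/2)
obs 7: x=1 → posterior Beta(17/2, 5/2)
obs 8: x=1 → posterior Beta(19/2, 5/2)
obs 9: x=1 → posterior Beta(21/2, 5/2)
obs 10: x=1 → posterior Beta(23/2, 5/2)

k = 3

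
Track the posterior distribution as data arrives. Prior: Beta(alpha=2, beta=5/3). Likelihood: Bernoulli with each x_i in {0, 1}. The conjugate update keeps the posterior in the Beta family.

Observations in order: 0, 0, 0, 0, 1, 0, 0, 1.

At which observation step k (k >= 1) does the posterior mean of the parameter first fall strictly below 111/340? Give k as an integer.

k = 3

obs 1: x=0 → posterior Beta(2, 8/3)
obs 2: x=0 → posterior Beta(2, 11/3)
obs 3: x=0 → posterior Beta(2, 14/3)
obs 4: x=0 → posterior Beta(2, 17/3)
obs 5: x=1 → posterior Beta(3, 17/3)
obs 6: x=0 → posterior Beta(3, 20/3)
obs 7: x=0 → posterior Beta(3, 23/3)
obs 8: x=1 → posterior Beta(4, 23/3)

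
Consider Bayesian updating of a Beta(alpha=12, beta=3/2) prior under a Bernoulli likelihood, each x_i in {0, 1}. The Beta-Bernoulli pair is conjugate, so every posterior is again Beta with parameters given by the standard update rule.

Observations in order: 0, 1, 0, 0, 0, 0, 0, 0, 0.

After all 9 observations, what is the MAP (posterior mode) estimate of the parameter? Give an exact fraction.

obs 1: x=0 → posterior Beta(12, 5/2)
obs 2: x=1 → posterior Beta(13, 5/2)
obs 3: x=0 → posterior Beta(13, 7/2)
obs 4: x=0 → posterior Beta(13, 9/2)
obs 5: x=0 → posterior Beta(13, 11/2)
obs 6: x=0 → posterior Beta(13, 13/2)
obs 7: x=0 → posterior Beta(13, 15/2)
obs 8: x=0 → posterior Beta(13, 17/2)
obs 9: x=0 → posterior Beta(13, 19/2)

24/41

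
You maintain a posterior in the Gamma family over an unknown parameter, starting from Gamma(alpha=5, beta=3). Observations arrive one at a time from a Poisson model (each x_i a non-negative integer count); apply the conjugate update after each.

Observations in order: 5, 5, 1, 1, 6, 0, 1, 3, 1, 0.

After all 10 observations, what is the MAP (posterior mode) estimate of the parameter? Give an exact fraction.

obs 1: x=5 → posterior Gamma(10, 4)
obs 2: x=5 → posterior Gamma(15, 5)
obs 3: x=1 → posterior Gamma(16, 6)
obs 4: x=1 → posterior Gamma(17, 7)
obs 5: x=6 → posterior Gamma(23, 8)
obs 6: x=0 → posterior Gamma(23, 9)
obs 7: x=1 → posterior Gamma(24, 10)
obs 8: x=3 → posterior Gamma(27, 11)
obs 9: x=1 → posterior Gamma(28, 12)
obs 10: x=0 → posterior Gamma(28, 13)

27/13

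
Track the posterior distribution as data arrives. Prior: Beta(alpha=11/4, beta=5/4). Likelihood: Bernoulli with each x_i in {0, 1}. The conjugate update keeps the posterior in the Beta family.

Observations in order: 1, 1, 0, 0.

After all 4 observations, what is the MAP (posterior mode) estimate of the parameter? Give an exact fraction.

5/8

obs 1: x=1 → posterior Beta(15/4, 5/4)
obs 2: x=1 → posterior Beta(19/4, 5/4)
obs 3: x=0 → posterior Beta(19/4, 9/4)
obs 4: x=0 → posterior Beta(19/4, 13/4)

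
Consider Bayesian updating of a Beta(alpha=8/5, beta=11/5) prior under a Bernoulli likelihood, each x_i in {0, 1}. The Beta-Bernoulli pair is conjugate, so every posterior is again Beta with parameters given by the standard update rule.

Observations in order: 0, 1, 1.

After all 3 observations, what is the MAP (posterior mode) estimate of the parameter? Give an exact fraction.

obs 1: x=0 → posterior Beta(8/5, 16/5)
obs 2: x=1 → posterior Beta(13/5, 16/5)
obs 3: x=1 → posterior Beta(18/5, 16/5)

13/24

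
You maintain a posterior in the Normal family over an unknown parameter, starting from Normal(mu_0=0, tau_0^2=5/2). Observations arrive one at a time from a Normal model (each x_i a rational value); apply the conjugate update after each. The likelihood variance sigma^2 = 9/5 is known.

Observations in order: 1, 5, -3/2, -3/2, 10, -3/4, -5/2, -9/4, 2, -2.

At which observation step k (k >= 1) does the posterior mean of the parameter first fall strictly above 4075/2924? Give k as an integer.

k = 2

obs 1: x=1 → posterior Normal(25/43, 45/43)
obs 2: x=5 → posterior Normal(75/34, 45/68)
obs 3: x=-3/2 → posterior Normal(75/62, 15/31)
obs 4: x=-3/2 → posterior Normal(75/118, 45/118)
obs 5: x=10 → posterior Normal(25/11, 45/143)
obs 6: x=-3/4 → posterior Normal(175/96, 15/56)
obs 7: x=-5/2 → posterior Normal(975/772, 45/193)
obs 8: x=-9/4 → posterior Normal(375/436, 45/218)
obs 9: x=2 → posterior Normal(475/486, 5/27)
obs 10: x=-2 → posterior Normal(375/536, 45/268)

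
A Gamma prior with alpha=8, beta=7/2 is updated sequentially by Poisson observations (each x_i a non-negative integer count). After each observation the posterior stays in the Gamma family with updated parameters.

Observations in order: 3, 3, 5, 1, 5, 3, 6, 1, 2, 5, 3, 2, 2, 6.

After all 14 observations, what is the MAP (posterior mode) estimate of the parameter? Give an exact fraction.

obs 1: x=3 → posterior Gamma(11, 9/2)
obs 2: x=3 → posterior Gamma(14, 11/2)
obs 3: x=5 → posterior Gamma(19, 13/2)
obs 4: x=1 → posterior Gamma(20, 15/2)
obs 5: x=5 → posterior Gamma(25, 17/2)
obs 6: x=3 → posterior Gamma(28, 19/2)
obs 7: x=6 → posterior Gamma(34, 21/2)
obs 8: x=1 → posterior Gamma(35, 23/2)
obs 9: x=2 → posterior Gamma(37, 25/2)
obs 10: x=5 → posterior Gamma(42, 27/2)
obs 11: x=3 → posterior Gamma(45, 29/2)
obs 12: x=2 → posterior Gamma(47, 31/2)
obs 13: x=2 → posterior Gamma(49, 33/2)
obs 14: x=6 → posterior Gamma(55, 35/2)

108/35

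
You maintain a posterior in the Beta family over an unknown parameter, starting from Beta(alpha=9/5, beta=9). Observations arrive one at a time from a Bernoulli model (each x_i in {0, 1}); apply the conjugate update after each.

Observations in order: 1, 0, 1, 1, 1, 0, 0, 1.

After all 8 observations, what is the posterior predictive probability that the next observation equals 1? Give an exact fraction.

17/47

obs 1: x=1 → posterior Beta(14/5, 9)
obs 2: x=0 → posterior Beta(14/5, 10)
obs 3: x=1 → posterior Beta(19/5, 10)
obs 4: x=1 → posterior Beta(24/5, 10)
obs 5: x=1 → posterior Beta(29/5, 10)
obs 6: x=0 → posterior Beta(29/5, 11)
obs 7: x=0 → posterior Beta(29/5, 12)
obs 8: x=1 → posterior Beta(34/5, 12)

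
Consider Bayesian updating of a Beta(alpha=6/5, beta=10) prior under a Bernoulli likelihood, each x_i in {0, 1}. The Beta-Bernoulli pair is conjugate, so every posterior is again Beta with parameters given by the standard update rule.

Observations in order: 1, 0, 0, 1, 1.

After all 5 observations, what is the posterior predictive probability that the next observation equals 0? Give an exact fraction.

obs 1: x=1 → posterior Beta(11/5, 10)
obs 2: x=0 → posterior Beta(11/5, 11)
obs 3: x=0 → posterior Beta(11/5, 12)
obs 4: x=1 → posterior Beta(16/5, 12)
obs 5: x=1 → posterior Beta(21/5, 12)

20/27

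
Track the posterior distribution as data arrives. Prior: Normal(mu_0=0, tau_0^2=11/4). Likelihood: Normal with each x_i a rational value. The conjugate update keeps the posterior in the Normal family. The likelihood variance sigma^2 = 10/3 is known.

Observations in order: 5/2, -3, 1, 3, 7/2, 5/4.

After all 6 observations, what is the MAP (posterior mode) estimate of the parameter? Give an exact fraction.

1089/952

obs 1: x=5/2 → posterior Normal(165/146, 110/73)
obs 2: x=-3 → posterior Normal(-33/212, 55/53)
obs 3: x=1 → posterior Normal(33/278, 110/139)
obs 4: x=3 → posterior Normal(231/344, 55/86)
obs 5: x=7/2 → posterior Normal(231/205, 22/41)
obs 6: x=5/4 → posterior Normal(1089/952, 55/119)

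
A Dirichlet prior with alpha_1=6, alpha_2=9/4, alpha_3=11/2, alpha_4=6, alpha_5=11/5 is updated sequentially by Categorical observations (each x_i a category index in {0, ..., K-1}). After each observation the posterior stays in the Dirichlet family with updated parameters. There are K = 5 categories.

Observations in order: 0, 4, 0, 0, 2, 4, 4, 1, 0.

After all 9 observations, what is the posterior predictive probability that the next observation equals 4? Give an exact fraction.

104/619

obs 1: x=0 → posterior Dirichlet(7, 9/4, 11/2, 6, 11/5)
obs 2: x=4 → posterior Dirichlet(7, 9/4, 11/2, 6, 16/5)
obs 3: x=0 → posterior Dirichlet(8, 9/4, 11/2, 6, 16/5)
obs 4: x=0 → posterior Dirichlet(9, 9/4, 11/2, 6, 16/5)
obs 5: x=2 → posterior Dirichlet(9, 9/4, 13/2, 6, 16/5)
obs 6: x=4 → posterior Dirichlet(9, 9/4, 13/2, 6, 21/5)
obs 7: x=4 → posterior Dirichlet(9, 9/4, 13/2, 6, 26/5)
obs 8: x=1 → posterior Dirichlet(9, 13/4, 13/2, 6, 26/5)
obs 9: x=0 → posterior Dirichlet(10, 13/4, 13/2, 6, 26/5)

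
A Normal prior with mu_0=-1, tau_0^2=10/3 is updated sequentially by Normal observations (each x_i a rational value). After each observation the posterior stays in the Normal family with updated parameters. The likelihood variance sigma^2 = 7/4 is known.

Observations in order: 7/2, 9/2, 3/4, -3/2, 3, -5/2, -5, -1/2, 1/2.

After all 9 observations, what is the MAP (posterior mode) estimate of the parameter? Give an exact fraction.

89/381

obs 1: x=7/2 → posterior Normal(119/61, 70/61)
obs 2: x=9/2 → posterior Normal(299/101, 70/101)
obs 3: x=3/4 → posterior Normal(7/3, 70/141)
obs 4: x=-3/2 → posterior Normal(269/181, 70/181)
obs 5: x=3 → posterior Normal(389/221, 70/221)
obs 6: x=-5/2 → posterior Normal(289/261, 70/261)
obs 7: x=-5 → posterior Normal(89/301, 10/43)
obs 8: x=-1/2 → posterior Normal(69/341, 70/341)
obs 9: x=1/2 → posterior Normal(89/381, 70/381)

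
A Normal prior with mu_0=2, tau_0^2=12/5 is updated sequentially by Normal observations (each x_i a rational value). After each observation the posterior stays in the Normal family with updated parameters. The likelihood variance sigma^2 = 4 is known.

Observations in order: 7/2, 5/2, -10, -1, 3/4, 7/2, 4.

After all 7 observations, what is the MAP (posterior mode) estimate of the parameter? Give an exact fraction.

obs 1: x=7/2 → posterior Normal(41/16, 3/2)
obs 2: x=5/2 → posterior Normal(28/11, 12/11)
obs 3: x=-10 → posterior Normal(-1/7, 6/7)
obs 4: x=-1 → posterior Normal(-5/17, 12/17)
obs 5: x=3/4 → posterior Normal(-11/80, 3/5)
obs 6: x=7/2 → posterior Normal(31/92, 12/23)
obs 7: x=4 → posterior Normal(79/104, 6/13)

79/104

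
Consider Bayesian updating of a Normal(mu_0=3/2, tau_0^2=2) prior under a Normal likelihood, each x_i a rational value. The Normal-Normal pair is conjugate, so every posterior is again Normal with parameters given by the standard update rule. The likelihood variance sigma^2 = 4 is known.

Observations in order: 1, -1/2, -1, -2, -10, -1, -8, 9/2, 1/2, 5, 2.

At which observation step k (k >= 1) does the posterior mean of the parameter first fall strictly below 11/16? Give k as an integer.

obs 1: x=1 → posterior Normal(4/3, 4/3)
obs 2: x=-1/2 → posterior Normal(7/8, 1)
obs 3: x=-1 → posterior Normal(1/2, 4/5)
obs 4: x=-2 → posterior Normal(1/12, 2/3)
obs 5: x=-10 → posterior Normal(-19/14, 4/7)
obs 6: x=-1 → posterior Normal(-21/16, 1/2)
obs 7: x=-8 → posterior Normal(-37/18, 4/9)
obs 8: x=9/2 → posterior Normal(-7/5, 2/5)
obs 9: x=1/2 → posterior Normal(-27/22, 4/11)
obs 10: x=5 → posterior Normal(-17/24, 1/3)
obs 11: x=2 → posterior Normal(-1/2, 4/13)

k = 3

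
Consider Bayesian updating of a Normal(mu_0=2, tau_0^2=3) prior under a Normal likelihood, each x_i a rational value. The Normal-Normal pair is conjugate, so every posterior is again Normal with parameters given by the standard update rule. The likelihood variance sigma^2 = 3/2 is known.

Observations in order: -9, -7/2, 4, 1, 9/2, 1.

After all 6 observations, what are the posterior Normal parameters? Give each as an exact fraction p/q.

mu_0=-2/13, tau_0^2=3/13

obs 1: x=-9 → posterior Normal(-16/3, 1)
obs 2: x=-7/2 → posterior Normal(-23/5, 3/5)
obs 3: x=4 → posterior Normal(-15/7, 3/7)
obs 4: x=1 → posterior Normal(-13/9, 1/3)
obs 5: x=9/2 → posterior Normal(-4/11, 3/11)
obs 6: x=1 → posterior Normal(-2/13, 3/13)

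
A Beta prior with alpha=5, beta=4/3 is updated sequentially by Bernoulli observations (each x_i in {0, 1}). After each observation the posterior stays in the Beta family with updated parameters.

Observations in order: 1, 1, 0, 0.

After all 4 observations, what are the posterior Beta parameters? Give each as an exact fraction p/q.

obs 1: x=1 → posterior Beta(6, 4/3)
obs 2: x=1 → posterior Beta(7, 4/3)
obs 3: x=0 → posterior Beta(7, 7/3)
obs 4: x=0 → posterior Beta(7, 10/3)

alpha=7, beta=10/3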